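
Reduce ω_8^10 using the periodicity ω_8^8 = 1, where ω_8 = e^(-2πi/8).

Since ω_8^8 = 1, powers reduce modulo 8.
10 mod 8 = 2
So ω_8^10 = ω_8^2 = e^(-2πi·2/8)

ω_8^10 = ω_8^2 = -1i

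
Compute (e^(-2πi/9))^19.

Since ω_9^9 = 1, powers reduce modulo 9.
19 mod 9 = 1
So ω_9^19 = ω_9^1 = e^(-2πi·1/9)

ω_9^19 = ω_9^1 = 0.7660-0.6428i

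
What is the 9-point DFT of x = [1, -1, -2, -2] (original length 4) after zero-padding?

Original 4-point DFT: [-4, 3-1i, 2, 3+1i]
Zero-padded 9-point DFT provides frequency interpolation.

DFT_9([x, 0, ...]) = [-4, 0.8867+4.3445i, 3.7057-0.0632i, 0.5000-0.8660i, 1.4076+0.7885i, 1.4076-0.7885i, 0.5000+0.8660i, 3.7057+0.0632i, 0.8867-4.3445i]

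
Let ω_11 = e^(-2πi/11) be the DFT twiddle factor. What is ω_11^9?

ω_11^9 = e^(-2πi·9/11)
= cos(-2π·9/11) + i·sin(-2π·9/11)
= cos(-18π/11) + i·sin(-18π/11)

ω_11^9 = cos(-18π/11) + i·sin(-18π/11) = 0.4154+0.9096i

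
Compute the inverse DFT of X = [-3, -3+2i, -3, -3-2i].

x[n] = (1/4) Σ(k=0 to 3) X[k] · e^(2πikn/4)

Computing each x[n]:
x[0] = -3
x[1] = -1
x[2] = 0
x[3] = 1

x = [-3, -1, 0, 1]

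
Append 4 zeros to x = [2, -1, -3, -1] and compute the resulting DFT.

Original 4-point DFT: [-3, 5, 1, 5]
Zero-padded 8-point DFT provides frequency interpolation.

DFT_8([x, 0, ...]) = [-3, 2.0000+4.4142i, 5, 2.0000-1.5858i, 1, 2.0000+1.5858i, 5, 2.0000-4.4142i]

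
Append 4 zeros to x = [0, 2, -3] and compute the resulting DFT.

Original 3-point DFT: [-1, 0.5000-4.3301i, 0.5000+4.3301i]
Zero-padded 7-point DFT provides frequency interpolation.

DFT_7([x, 0, ...]) = [-1, 1.9145+1.3611i, 2.2579-3.2515i, -3.6724-3.2133i, -3.6724+3.2133i, 2.2579+3.2515i, 1.9145-1.3611i]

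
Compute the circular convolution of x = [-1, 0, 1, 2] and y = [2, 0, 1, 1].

(x ⊛ y)[n] = Σ(m=0 to 3) x[m] · y[(n-m) mod 4]

Computing each output sample:
(x ⊛ y)[0] = -1
(x ⊛ y)[1] = 3
(x ⊛ y)[2] = 3
(x ⊛ y)[3] = 3

x ⊛ y = [-1, 3, 3, 3]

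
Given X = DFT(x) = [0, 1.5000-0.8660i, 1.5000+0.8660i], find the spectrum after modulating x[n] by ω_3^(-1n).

Modulation property: DFT(ω_3^(-1n)·x[n]) = X[(k-1) mod 3], so circularly shift X by 1 positions.

X[k-1] = [1.5000+0.8660i, 0, 1.5000-0.8660i]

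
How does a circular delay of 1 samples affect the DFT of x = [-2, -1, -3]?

Time shift by 1: X_shifted[k] = ω_3^(1k) · X[k]
Shifted x = [-3, -2, -1]

DFT(x[n-1]) = [-6, -1.5000+0.8660i, -1.5000-0.8660i]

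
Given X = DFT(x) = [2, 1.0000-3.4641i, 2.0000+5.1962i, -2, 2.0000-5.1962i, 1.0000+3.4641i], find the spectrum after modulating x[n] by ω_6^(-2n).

Modulation property: DFT(ω_6^(-2n)·x[n]) = X[(k-2) mod 6], so circularly shift X by 2 positions.

X[k-2] = [2.0000-5.1962i, 1.0000+3.4641i, 2, 1.0000-3.4641i, 2.0000+5.1962i, -2]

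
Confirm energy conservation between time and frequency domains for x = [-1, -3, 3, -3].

Time domain:
Σ|x[n]|² = |-1|² + |-3|² + |3|² + |-3|² = 28.0000

Frequency domain:
(1/4)Σ|X[k]|² = (1/4)(|-4|² + |-4|² + |8|² + |-4|²) = (1/4)·112.0000 = 28.0000

Both sides agree, confirming Parseval's theorem.

Σ|x[n]|² = (1/N)Σ|X[k]|² = 28.0000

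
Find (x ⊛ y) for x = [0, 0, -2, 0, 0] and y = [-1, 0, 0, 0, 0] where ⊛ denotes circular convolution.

(x ⊛ y)[n] = Σ(m=0 to 4) x[m] · y[(n-m) mod 5]

Computing each output sample:
(x ⊛ y)[0] = 0
(x ⊛ y)[1] = 0
(x ⊛ y)[2] = 2
(x ⊛ y)[3] = 0
(x ⊛ y)[4] = 0

x ⊛ y = [0, 0, 2, 0, 0]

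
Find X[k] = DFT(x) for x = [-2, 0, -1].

X[k] = Σ(n=0 to 2) x[n] · ω_3^(nk)
where ω_3 = e^(-2πi/3)

Computing each X[k]:
X[0] = -3
X[1] = -1.5000-0.8660i
X[2] = -1.5000+0.8660i

X = [-3, -1.5000-0.8660i, -1.5000+0.8660i]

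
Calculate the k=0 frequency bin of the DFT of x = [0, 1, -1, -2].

X[0] = Σ(n=0 to 3) x[n] · ω_4^0 = Σ x[n]
= (0) + (1) + (-1) + (-2)

X[0] = -2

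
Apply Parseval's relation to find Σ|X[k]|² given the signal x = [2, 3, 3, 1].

Parseval: Σ|x[n]|² = (1/N)Σ|X[k]|², so Σ|X[k]|² = N·Σ|x[n]|² = 4·23.0000

Σ|X[k]|² = N·Σ|x[n]|² = 4·23.0000 = 92.0000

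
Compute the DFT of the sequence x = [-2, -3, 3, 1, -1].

X[k] = Σ(n=0 to 4) x[n] · ω_5^(nk)
where ω_5 = e^(-2πi/5)

Computing each X[k]:
X[0] = -2
X[1] = -6.4721+0.7265i
X[2] = 2.4721+3.0777i
X[3] = 2.4721-3.0777i
X[4] = -6.4721-0.7265i

X = [-2, -6.4721+0.7265i, 2.4721+3.0777i, 2.4721-3.0777i, -6.4721-0.7265i]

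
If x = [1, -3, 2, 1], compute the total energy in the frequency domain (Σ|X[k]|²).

Parseval: Σ|x[n]|² = (1/N)Σ|X[k]|², so Σ|X[k]|² = N·Σ|x[n]|² = 4·15.0000

Σ|X[k]|² = N·Σ|x[n]|² = 4·15.0000 = 60.0000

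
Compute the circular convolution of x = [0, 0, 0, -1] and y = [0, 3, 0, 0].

(x ⊛ y)[n] = Σ(m=0 to 3) x[m] · y[(n-m) mod 4]

Computing each output sample:
(x ⊛ y)[0] = -3
(x ⊛ y)[1] = 0
(x ⊛ y)[2] = 0
(x ⊛ y)[3] = 0

x ⊛ y = [-3, 0, 0, 0]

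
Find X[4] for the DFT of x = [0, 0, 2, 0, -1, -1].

X[4] = Σ(n=0 to 5) x[n] · ω_6^(4n) where ω_6 = e^(-2πi/6)
= (0)·ω_6^0 + (0)·ω_6^4 + (2)·ω_6^8 + (0)·ω_6^12 + (-1)·ω_6^16 + (-1)·ω_6^20

X[4] = -1.7321i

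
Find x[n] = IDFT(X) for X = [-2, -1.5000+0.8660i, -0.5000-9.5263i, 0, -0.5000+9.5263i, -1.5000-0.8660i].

x[n] = (1/6) Σ(k=0 to 5) X[k] · e^(2πikn/6)

Computing each x[n]:
x[0] = -1
x[1] = 2
x[2] = -3
x[3] = 0
x[4] = 3
x[5] = -3

x = [-1, 2, -3, 0, 3, -3]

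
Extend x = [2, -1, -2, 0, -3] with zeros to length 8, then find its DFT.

Original 5-point DFT: [-4, 2.3820-0.7265i, 4.6180-3.0777i, 4.6180+3.0777i, 2.3820+0.7265i]
Zero-padded 8-point DFT provides frequency interpolation.

DFT_8([x, 0, ...]) = [-4, 4.2929+2.7071i, 1+1i, 5.7071-1.2929i, -2, 5.7071+1.2929i, 1-1i, 4.2929-2.7071i]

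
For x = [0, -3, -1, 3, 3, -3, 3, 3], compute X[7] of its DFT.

X[7] = Σ(n=0 to 7) x[n] · ω_8^(7n) where ω_8 = e^(-2πi/8)
= (0)·ω_8^0 + (-3)·ω_8^7 + (-1)·ω_8^14 + (3)·ω_8^21 + (3)·ω_8^28 + (-3)·ω_8^35 + (3)·ω_8^42 + (3)·ω_8^49

X[7] = -3-4i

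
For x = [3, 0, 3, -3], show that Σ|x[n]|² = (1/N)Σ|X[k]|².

Time domain:
Σ|x[n]|² = |3|² + |0|² + |3|² + |-3|² = 27.0000

Frequency domain:
(1/4)Σ|X[k]|² = (1/4)(|3|² + |-3i|² + |9|² + |3i|²) = (1/4)·108.0000 = 27.0000

Both sides agree, confirming Parseval's theorem.

Σ|x[n]|² = (1/N)Σ|X[k]|² = 27.0000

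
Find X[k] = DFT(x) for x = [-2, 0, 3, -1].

X[k] = Σ(n=0 to 3) x[n] · ω_4^(nk)
where ω_4 = e^(-2πi/4)

Computing each X[k]:
X[0] = 0
X[1] = -5-1i
X[2] = 2
X[3] = -5+1i

X = [0, -5-1i, 2, -5+1i]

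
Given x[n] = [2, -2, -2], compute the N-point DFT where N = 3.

X[k] = Σ(n=0 to 2) x[n] · ω_3^(nk)
where ω_3 = e^(-2πi/3)

Computing each X[k]:
X[0] = -2
X[1] = 4
X[2] = 4

X = [-2, 4, 4]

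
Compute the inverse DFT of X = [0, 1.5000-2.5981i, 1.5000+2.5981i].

x[n] = (1/3) Σ(k=0 to 2) X[k] · e^(2πikn/3)

Computing each x[n]:
x[0] = 1
x[1] = 1
x[2] = -2

x = [1, 1, -2]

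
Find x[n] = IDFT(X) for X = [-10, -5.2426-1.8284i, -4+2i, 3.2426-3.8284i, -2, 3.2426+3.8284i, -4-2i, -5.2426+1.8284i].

x[n] = (1/8) Σ(k=0 to 7) X[k] · e^(2πikn/8)

Computing each x[n]:
x[0] = -3
x[1] = -2
x[2] = -1
x[3] = 2
x[4] = -2
x[5] = -1
x[6] = 0
x[7] = -3

x = [-3, -2, -1, 2, -2, -1, 0, -3]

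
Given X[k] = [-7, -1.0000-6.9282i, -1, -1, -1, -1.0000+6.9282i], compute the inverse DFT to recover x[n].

x[n] = (1/6) Σ(k=0 to 5) X[k] · e^(2πikn/6)

Computing each x[n]:
x[0] = -2
x[1] = 1
x[2] = 1
x[3] = -1
x[4] = -3
x[5] = -3

x = [-2, 1, 1, -1, -3, -3]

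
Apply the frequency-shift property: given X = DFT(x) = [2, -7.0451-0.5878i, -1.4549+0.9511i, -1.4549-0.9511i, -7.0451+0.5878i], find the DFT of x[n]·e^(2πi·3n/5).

Modulation property: DFT(ω_5^(-3n)·x[n]) = X[(k-3) mod 5], so circularly shift X by 3 positions.

X[k-3] = [-1.4549+0.9511i, -1.4549-0.9511i, -7.0451+0.5878i, 2, -7.0451-0.5878i]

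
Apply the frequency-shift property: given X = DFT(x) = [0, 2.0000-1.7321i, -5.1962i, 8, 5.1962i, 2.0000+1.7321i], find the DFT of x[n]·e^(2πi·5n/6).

Modulation property: DFT(ω_6^(-5n)·x[n]) = X[(k-5) mod 6], so circularly shift X by 5 positions.

X[k-5] = [2.0000-1.7321i, -5.1962i, 8, 5.1962i, 2.0000+1.7321i, 0]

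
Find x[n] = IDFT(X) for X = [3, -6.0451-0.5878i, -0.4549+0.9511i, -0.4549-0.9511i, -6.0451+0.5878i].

x[n] = (1/5) Σ(k=0 to 4) X[k] · e^(2πikn/5)

Computing each x[n]:
x[0] = -2
x[1] = 0
x[2] = 3
x[3] = 2
x[4] = 0

x = [-2, 0, 3, 2, 0]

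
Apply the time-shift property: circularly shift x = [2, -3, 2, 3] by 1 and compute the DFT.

Time shift by 1: X_shifted[k] = ω_4^(1k) · X[k]
Shifted x = [3, 2, -3, 2]

DFT(x[n-1]) = [4, 6, -4, 6]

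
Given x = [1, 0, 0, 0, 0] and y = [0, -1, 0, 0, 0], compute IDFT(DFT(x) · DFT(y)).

(x ⊛ y)[n] = Σ(m=0 to 4) x[m] · y[(n-m) mod 5]

Computing each output sample:
(x ⊛ y)[0] = 0
(x ⊛ y)[1] = -1
(x ⊛ y)[2] = 0
(x ⊛ y)[3] = 0
(x ⊛ y)[4] = 0

x ⊛ y = [0, -1, 0, 0, 0]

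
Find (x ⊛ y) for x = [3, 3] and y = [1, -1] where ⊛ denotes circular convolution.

(x ⊛ y)[n] = Σ(m=0 to 1) x[m] · y[(n-m) mod 2]

Computing each output sample:
(x ⊛ y)[0] = 0
(x ⊛ y)[1] = 0

x ⊛ y = [0, 0]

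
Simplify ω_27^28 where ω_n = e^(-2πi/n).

Since ω_27^27 = 1, powers reduce modulo 27.
28 mod 27 = 1
So ω_27^28 = ω_27^1 = e^(-2πi·1/27)

ω_27^28 = ω_27^1 = 0.9730-0.2306i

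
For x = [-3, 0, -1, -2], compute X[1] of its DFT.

X[1] = Σ(n=0 to 3) x[n] · ω_4^(1n) where ω_4 = e^(-2πi/4)
= (-3)·ω_4^0 + (0)·ω_4^1 + (-1)·ω_4^2 + (-2)·ω_4^3

X[1] = -2-2i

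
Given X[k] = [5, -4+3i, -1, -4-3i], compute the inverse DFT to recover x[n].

x[n] = (1/4) Σ(k=0 to 3) X[k] · e^(2πikn/4)

Computing each x[n]:
x[0] = -1
x[1] = 0
x[2] = 3
x[3] = 3

x = [-1, 0, 3, 3]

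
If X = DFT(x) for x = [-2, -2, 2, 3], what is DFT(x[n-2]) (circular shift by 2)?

Time shift by 2: X_shifted[k] = ω_4^(2k) · X[k]
Shifted x = [2, 3, -2, -2]

DFT(x[n-2]) = [1, 4-5i, -1, 4+5i]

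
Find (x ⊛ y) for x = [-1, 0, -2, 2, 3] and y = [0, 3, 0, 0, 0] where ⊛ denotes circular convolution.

(x ⊛ y)[n] = Σ(m=0 to 4) x[m] · y[(n-m) mod 5]

Computing each output sample:
(x ⊛ y)[0] = 9
(x ⊛ y)[1] = -3
(x ⊛ y)[2] = 0
(x ⊛ y)[3] = -6
(x ⊛ y)[4] = 6

x ⊛ y = [9, -3, 0, -6, 6]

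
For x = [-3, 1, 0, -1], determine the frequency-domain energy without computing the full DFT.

Parseval: Σ|x[n]|² = (1/N)Σ|X[k]|², so Σ|X[k]|² = N·Σ|x[n]|² = 4·11.0000

Σ|X[k]|² = N·Σ|x[n]|² = 4·11.0000 = 44.0000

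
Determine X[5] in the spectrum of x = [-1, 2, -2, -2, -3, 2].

X[5] = Σ(n=0 to 5) x[n] · ω_6^(5n) where ω_6 = e^(-2πi/6)
= (-1)·ω_6^0 + (2)·ω_6^5 + (-2)·ω_6^10 + (-2)·ω_6^15 + (-3)·ω_6^20 + (2)·ω_6^25

X[5] = 5.5000+0.8660i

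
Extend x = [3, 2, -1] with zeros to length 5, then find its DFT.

Original 3-point DFT: [4, 2.5000-2.5981i, 2.5000+2.5981i]
Zero-padded 5-point DFT provides frequency interpolation.

DFT_5([x, 0, ...]) = [4, 4.4271-1.3143i, 1.0729-2.1266i, 1.0729+2.1266i, 4.4271+1.3143i]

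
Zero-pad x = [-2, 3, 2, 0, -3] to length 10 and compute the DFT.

Original 5-point DFT: [0, -3.6180-6.8819i, -1.3820-1.6246i, -1.3820+1.6246i, -3.6180+6.8819i]
Zero-padded 10-point DFT provides frequency interpolation.

DFT_10([x, 0, ...]) = [0, 3.4721-1.9021i, -3.6180-6.8819i, -5.4721+1.1756i, -1.3820-1.6246i, -6, -1.3820+1.6246i, -5.4721-1.1756i, -3.6180+6.8819i, 3.4721+1.9021i]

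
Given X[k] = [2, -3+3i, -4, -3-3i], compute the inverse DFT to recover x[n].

x[n] = (1/4) Σ(k=0 to 3) X[k] · e^(2πikn/4)

Computing each x[n]:
x[0] = -2
x[1] = 0
x[2] = 1
x[3] = 3

x = [-2, 0, 1, 3]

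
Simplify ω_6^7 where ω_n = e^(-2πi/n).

Since ω_6^6 = 1, powers reduce modulo 6.
7 mod 6 = 1
So ω_6^7 = ω_6^1 = e^(-2πi·1/6)

ω_6^7 = ω_6^1 = 0.5000-0.8660i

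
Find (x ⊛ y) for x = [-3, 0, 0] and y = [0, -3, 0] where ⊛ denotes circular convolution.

(x ⊛ y)[n] = Σ(m=0 to 2) x[m] · y[(n-m) mod 3]

Computing each output sample:
(x ⊛ y)[0] = 0
(x ⊛ y)[1] = 9
(x ⊛ y)[2] = 0

x ⊛ y = [0, 9, 0]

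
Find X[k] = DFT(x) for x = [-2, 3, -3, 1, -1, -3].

X[k] = Σ(n=0 to 5) x[n] · ω_6^(nk)
where ω_6 = e^(-2πi/6)

Computing each X[k]:
X[0] = -5
X[1] = -1.0000-3.4641i
X[2] = 1.0000-6.9282i
X[3] = -7
X[4] = 1.0000+6.9282i
X[5] = -1.0000+3.4641i

X = [-5, -1.0000-3.4641i, 1.0000-6.9282i, -7, 1.0000+6.9282i, -1.0000+3.4641i]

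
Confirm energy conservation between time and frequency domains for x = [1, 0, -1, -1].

Time domain:
Σ|x[n]|² = |1|² + |0|² + |-1|² + |-1|² = 3.0000

Frequency domain:
(1/4)Σ|X[k]|² = (1/4)(|-1|² + |2-1i|² + |1|² + |2+1i|²) = (1/4)·12.0000 = 3.0000

Both sides agree, confirming Parseval's theorem.

Σ|x[n]|² = (1/N)Σ|X[k]|² = 3.0000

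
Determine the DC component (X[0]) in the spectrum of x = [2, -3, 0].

X[0] = Σ(n=0 to 2) x[n] · ω_3^0 = Σ x[n]
= (2) + (-3) + (0)

X[0] = -1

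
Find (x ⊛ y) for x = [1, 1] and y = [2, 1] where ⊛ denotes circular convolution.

(x ⊛ y)[n] = Σ(m=0 to 1) x[m] · y[(n-m) mod 2]

Computing each output sample:
(x ⊛ y)[0] = 3
(x ⊛ y)[1] = 3

x ⊛ y = [3, 3]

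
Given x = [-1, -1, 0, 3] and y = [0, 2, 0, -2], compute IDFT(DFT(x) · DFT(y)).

(x ⊛ y)[n] = Σ(m=0 to 3) x[m] · y[(n-m) mod 4]

Computing each output sample:
(x ⊛ y)[0] = 8
(x ⊛ y)[1] = -2
(x ⊛ y)[2] = -8
(x ⊛ y)[3] = 2

x ⊛ y = [8, -2, -8, 2]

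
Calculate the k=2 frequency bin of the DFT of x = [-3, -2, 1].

X[2] = Σ(n=0 to 2) x[n] · ω_3^(2n) where ω_3 = e^(-2πi/3)
= (-3)·ω_3^0 + (-2)·ω_3^2 + (1)·ω_3^4

X[2] = -2.5000-2.5981i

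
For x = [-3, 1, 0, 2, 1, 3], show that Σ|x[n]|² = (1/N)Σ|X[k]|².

Time domain:
Σ|x[n]|² = |-3|² + |1|² + |0|² + |2|² + |1|² + |3|² = 24.0000

Frequency domain:
(1/6)Σ|X[k]|² = (1/6)(|4|² + |-3.5000+2.5981i|² + |-3.5000+0.8660i|² + |-8|² + |-3.5000-0.8660i|² + |-3.5000-2.5981i|²) = (1/6)·144.0000 = 24.0000

Both sides agree, confirming Parseval's theorem.

Σ|x[n]|² = (1/N)Σ|X[k]|² = 24.0000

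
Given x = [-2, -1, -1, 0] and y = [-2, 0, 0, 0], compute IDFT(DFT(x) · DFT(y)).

(x ⊛ y)[n] = Σ(m=0 to 3) x[m] · y[(n-m) mod 4]

Computing each output sample:
(x ⊛ y)[0] = 4
(x ⊛ y)[1] = 2
(x ⊛ y)[2] = 2
(x ⊛ y)[3] = 0

x ⊛ y = [4, 2, 2, 0]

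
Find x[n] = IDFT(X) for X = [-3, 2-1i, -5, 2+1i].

x[n] = (1/4) Σ(k=0 to 3) X[k] · e^(2πikn/4)

Computing each x[n]:
x[0] = -1
x[1] = 1
x[2] = -3
x[3] = 0

x = [-1, 1, -3, 0]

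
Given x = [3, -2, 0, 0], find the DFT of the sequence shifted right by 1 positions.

Time shift by 1: X_shifted[k] = ω_4^(1k) · X[k]
Shifted x = [0, 3, -2, 0]

DFT(x[n-1]) = [1, 2-3i, -5, 2+3i]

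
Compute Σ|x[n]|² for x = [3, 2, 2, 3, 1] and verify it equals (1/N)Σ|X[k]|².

Time domain:
Σ|x[n]|² = |3|² + |2|² + |2|² + |3|² + |1|² = 27.0000

Frequency domain:
(1/5)Σ|X[k]|² = (1/5)(|11|² + |-0.1180-0.3633i|² + |2.1180-1.5388i|² + |2.1180+1.5388i|² + |-0.1180+0.3633i|²) = (1/5)·135.0000 = 27.0000

Both sides agree, confirming Parseval's theorem.

Σ|x[n]|² = (1/N)Σ|X[k]|² = 27.0000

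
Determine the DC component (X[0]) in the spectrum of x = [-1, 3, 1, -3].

X[0] = Σ(n=0 to 3) x[n] · ω_4^0 = Σ x[n]
= (-1) + (3) + (1) + (-3)

X[0] = 0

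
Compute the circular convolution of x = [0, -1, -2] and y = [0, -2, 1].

(x ⊛ y)[n] = Σ(m=0 to 2) x[m] · y[(n-m) mod 3]

Computing each output sample:
(x ⊛ y)[0] = 3
(x ⊛ y)[1] = -2
(x ⊛ y)[2] = 2

x ⊛ y = [3, -2, 2]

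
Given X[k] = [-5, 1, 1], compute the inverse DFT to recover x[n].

x[n] = (1/3) Σ(k=0 to 2) X[k] · e^(2πikn/3)

Computing each x[n]:
x[0] = -1
x[1] = -2
x[2] = -2

x = [-1, -2, -2]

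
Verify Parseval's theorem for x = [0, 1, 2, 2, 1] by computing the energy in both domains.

Time domain:
Σ|x[n]|² = |0|² + |1|² + |2|² + |2|² + |1|² = 10.0000

Frequency domain:
(1/5)Σ|X[k]|² = (1/5)(|6|² + |-2.6180|² + |-0.3820|² + |-0.3820|² + |-2.6180|²) = (1/5)·50.0000 = 10.0000

Both sides agree, confirming Parseval's theorem.

Σ|x[n]|² = (1/N)Σ|X[k]|² = 10.0000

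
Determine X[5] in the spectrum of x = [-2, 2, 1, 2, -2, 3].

X[5] = Σ(n=0 to 5) x[n] · ω_6^(5n) where ω_6 = e^(-2πi/6)
= (-2)·ω_6^0 + (2)·ω_6^5 + (1)·ω_6^10 + (2)·ω_6^15 + (-2)·ω_6^20 + (3)·ω_6^25

X[5] = -1.0000+1.7321i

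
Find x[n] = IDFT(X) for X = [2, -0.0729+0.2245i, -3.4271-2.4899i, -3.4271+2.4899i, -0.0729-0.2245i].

x[n] = (1/5) Σ(k=0 to 4) X[k] · e^(2πikn/5)

Computing each x[n]:
x[0] = -1
x[1] = 2
x[2] = -1
x[3] = 1
x[4] = 1

x = [-1, 2, -1, 1, 1]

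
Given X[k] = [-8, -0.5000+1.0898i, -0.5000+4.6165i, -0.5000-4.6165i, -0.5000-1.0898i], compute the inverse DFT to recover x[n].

x[n] = (1/5) Σ(k=0 to 4) X[k] · e^(2πikn/5)

Computing each x[n]:
x[0] = -2
x[1] = -3
x[2] = 0
x[3] = -3
x[4] = 0

x = [-2, -3, 0, -3, 0]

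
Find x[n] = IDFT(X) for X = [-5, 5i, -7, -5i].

x[n] = (1/4) Σ(k=0 to 3) X[k] · e^(2πikn/4)

Computing each x[n]:
x[0] = -3
x[1] = -2
x[2] = -3
x[3] = 3

x = [-3, -2, -3, 3]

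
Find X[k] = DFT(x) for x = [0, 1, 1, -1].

X[k] = Σ(n=0 to 3) x[n] · ω_4^(nk)
where ω_4 = e^(-2πi/4)

Computing each X[k]:
X[0] = 1
X[1] = -1-2i
X[2] = 1
X[3] = -1+2i

X = [1, -1-2i, 1, -1+2i]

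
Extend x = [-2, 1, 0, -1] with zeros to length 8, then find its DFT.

Original 4-point DFT: [-2, -2-2i, -2, -2+2i]
Zero-padded 8-point DFT provides frequency interpolation.

DFT_8([x, 0, ...]) = [-2, -0.5858, -2-2i, -3.4142, -2, -3.4142, -2+2i, -0.5858]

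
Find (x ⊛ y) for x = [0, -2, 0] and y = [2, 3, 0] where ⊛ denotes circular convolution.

(x ⊛ y)[n] = Σ(m=0 to 2) x[m] · y[(n-m) mod 3]

Computing each output sample:
(x ⊛ y)[0] = 0
(x ⊛ y)[1] = -4
(x ⊛ y)[2] = -6

x ⊛ y = [0, -4, -6]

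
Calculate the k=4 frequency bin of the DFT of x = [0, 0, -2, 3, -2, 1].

X[4] = Σ(n=0 to 5) x[n] · ω_6^(4n) where ω_6 = e^(-2πi/6)
= (0)·ω_6^0 + (0)·ω_6^4 + (-2)·ω_6^8 + (3)·ω_6^12 + (-2)·ω_6^16 + (1)·ω_6^20

X[4] = 4.5000-0.8660i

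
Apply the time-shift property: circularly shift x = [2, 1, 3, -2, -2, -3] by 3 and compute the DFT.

Time shift by 3: X_shifted[k] = ω_6^(3k) · X[k]
Shifted x = [-2, -2, -3, 2, 1, 3]

DFT(x[n-3]) = [-1, -2.5000+7.7942i, 0.5000+0.8660i, -7, 0.5000-0.8660i, -2.5000-7.7942i]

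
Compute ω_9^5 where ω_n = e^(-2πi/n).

ω_9^5 = e^(-2πi·5/9)
= cos(-2π·5/9) + i·sin(-2π·5/9)
= cos(-10π/9) + i·sin(-10π/9)

ω_9^5 = cos(-10π/9) + i·sin(-10π/9) = -0.9397+0.3420i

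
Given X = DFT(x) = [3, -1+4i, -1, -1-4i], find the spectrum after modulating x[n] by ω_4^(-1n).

Modulation property: DFT(ω_4^(-1n)·x[n]) = X[(k-1) mod 4], so circularly shift X by 1 positions.

X[k-1] = [-1-4i, 3, -1+4i, -1]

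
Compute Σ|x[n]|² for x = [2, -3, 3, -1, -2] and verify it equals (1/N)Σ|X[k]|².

Time domain:
Σ|x[n]|² = |2|² + |-3|² + |3|² + |-1|² + |-2|² = 27.0000

Frequency domain:
(1/5)Σ|X[k]|² = (1/5)(|-1|² + |-1.1631-1.4001i|² + |6.6631+4.3920i|² + |6.6631-4.3920i|² + |-1.1631+1.4001i|²) = (1/5)·135.0000 = 27.0000

Both sides agree, confirming Parseval's theorem.

Σ|x[n]|² = (1/N)Σ|X[k]|² = 27.0000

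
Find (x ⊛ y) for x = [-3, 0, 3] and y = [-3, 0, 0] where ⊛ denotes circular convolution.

(x ⊛ y)[n] = Σ(m=0 to 2) x[m] · y[(n-m) mod 3]

Computing each output sample:
(x ⊛ y)[0] = 9
(x ⊛ y)[1] = 0
(x ⊛ y)[2] = -9

x ⊛ y = [9, 0, -9]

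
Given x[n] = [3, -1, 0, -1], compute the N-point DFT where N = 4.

X[k] = Σ(n=0 to 3) x[n] · ω_4^(nk)
where ω_4 = e^(-2πi/4)

Computing each X[k]:
X[0] = 1
X[1] = 3
X[2] = 5
X[3] = 3

X = [1, 3, 5, 3]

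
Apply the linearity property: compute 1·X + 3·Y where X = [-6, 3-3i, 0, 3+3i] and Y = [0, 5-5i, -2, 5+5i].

By linearity: DFT(1x + 3y) = 1·DFT(x) + 3·DFT(y)
= 1·[-6, 3-3i, 0, 3+3i] + 3·[0, 5-5i, -2, 5+5i]

Computing element-wise:
Z[0] = 1·(-6) + 3·(0) = -6
Z[1] = 1·(3-3i) + 3·(5-5i) = 18-18i
Z[2] = 1·(0) + 3·(-2) = -6
Z[3] = 1·(3+3i) + 3·(5+5i) = 18+18i

DFT(1x + 3y) = 1·X + 3·Y = [-6, 18-18i, -6, 18+18i]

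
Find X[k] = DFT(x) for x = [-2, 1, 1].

X[k] = Σ(n=0 to 2) x[n] · ω_3^(nk)
where ω_3 = e^(-2πi/3)

Computing each X[k]:
X[0] = 0
X[1] = -3
X[2] = -3

X = [0, -3, -3]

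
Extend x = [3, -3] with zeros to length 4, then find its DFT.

Original 2-point DFT: [0, 6]
Zero-padded 4-point DFT provides frequency interpolation.

DFT_4([x, 0, ...]) = [0, 3+3i, 6, 3-3i]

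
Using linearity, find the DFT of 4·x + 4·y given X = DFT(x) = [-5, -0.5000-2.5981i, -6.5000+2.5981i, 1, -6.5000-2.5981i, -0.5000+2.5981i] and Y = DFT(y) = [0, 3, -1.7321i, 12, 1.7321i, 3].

By linearity: DFT(4x + 4y) = 4·DFT(x) + 4·DFT(y)
= 4·[-5, -0.5000-2.5981i, -6.5000+2.5981i, 1, -6.5000-2.5981i, -0.5000+2.5981i] + 4·[0, 3, -1.7321i, 12, 1.7321i, 3]

Computing element-wise:
Z[0] = 4·(-5) + 4·(0) = -20
Z[1] = 4·(-0.5000-2.5981i) + 4·(3) = 10.0000-10.3924i
Z[2] = 4·(-6.5000+2.5981i) + 4·(-1.7321i) = -26.0000+3.4640i
Z[3] = 4·(1) + 4·(12) = 52
Z[4] = 4·(-6.5000-2.5981i) + 4·(1.7321i) = -26.0000-3.4640i
Z[5] = 4·(-0.5000+2.5981i) + 4·(3) = 10.0000+10.3924i

DFT(4x + 4y) = 4·X + 4·Y = [-20, 10.0000-10.3924i, -26.0000+3.4640i, 52, -26.0000-3.4640i, 10.0000+10.3924i]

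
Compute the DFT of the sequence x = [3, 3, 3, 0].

X[k] = Σ(n=0 to 3) x[n] · ω_4^(nk)
where ω_4 = e^(-2πi/4)

Computing each X[k]:
X[0] = 9
X[1] = -3i
X[2] = 3
X[3] = 3i

X = [9, -3i, 3, 3i]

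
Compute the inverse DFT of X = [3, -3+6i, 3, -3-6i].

x[n] = (1/4) Σ(k=0 to 3) X[k] · e^(2πikn/4)

Computing each x[n]:
x[0] = 0
x[1] = -3
x[2] = 3
x[3] = 3

x = [0, -3, 3, 3]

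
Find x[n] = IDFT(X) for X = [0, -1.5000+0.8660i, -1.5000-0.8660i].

x[n] = (1/3) Σ(k=0 to 2) X[k] · e^(2πikn/3)

Computing each x[n]:
x[0] = -1
x[1] = 0
x[2] = 1

x = [-1, 0, 1]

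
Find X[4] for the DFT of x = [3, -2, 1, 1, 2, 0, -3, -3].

X[4] = Σ(n=0 to 7) x[n] · ω_8^(4n) where ω_8 = e^(-2πi/8)
= (3)·ω_8^0 + (-2)·ω_8^4 + (1)·ω_8^8 + (1)·ω_8^12 + (2)·ω_8^16 + (0)·ω_8^20 + (-3)·ω_8^24 + (-3)·ω_8^28

X[4] = 7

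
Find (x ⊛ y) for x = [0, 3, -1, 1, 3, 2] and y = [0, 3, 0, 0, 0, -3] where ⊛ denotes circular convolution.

(x ⊛ y)[n] = Σ(m=0 to 5) x[m] · y[(n-m) mod 6]

Computing each output sample:
(x ⊛ y)[0] = -3
(x ⊛ y)[1] = 3
(x ⊛ y)[2] = 6
(x ⊛ y)[3] = -12
(x ⊛ y)[4] = -3
(x ⊛ y)[5] = 9

x ⊛ y = [-3, 3, 6, -12, -3, 9]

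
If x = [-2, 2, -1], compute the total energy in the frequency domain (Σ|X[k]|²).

Parseval: Σ|x[n]|² = (1/N)Σ|X[k]|², so Σ|X[k]|² = N·Σ|x[n]|² = 3·9.0000

Σ|X[k]|² = N·Σ|x[n]|² = 3·9.0000 = 27.0000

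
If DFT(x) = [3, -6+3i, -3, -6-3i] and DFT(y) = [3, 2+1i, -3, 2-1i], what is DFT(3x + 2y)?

By linearity: DFT(3x + 2y) = 3·DFT(x) + 2·DFT(y)
= 3·[3, -6+3i, -3, -6-3i] + 2·[3, 2+1i, -3, 2-1i]

Computing element-wise:
Z[0] = 3·(3) + 2·(3) = 15
Z[1] = 3·(-6+3i) + 2·(2+1i) = -14+11i
Z[2] = 3·(-3) + 2·(-3) = -15
Z[3] = 3·(-6-3i) + 2·(2-1i) = -14-11i

DFT(3x + 2y) = 3·X + 2·Y = [15, -14+11i, -15, -14-11i]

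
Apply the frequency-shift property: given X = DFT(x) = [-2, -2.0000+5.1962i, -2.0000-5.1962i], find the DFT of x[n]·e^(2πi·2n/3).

Modulation property: DFT(ω_3^(-2n)·x[n]) = X[(k-2) mod 3], so circularly shift X by 2 positions.

X[k-2] = [-2.0000+5.1962i, -2.0000-5.1962i, -2]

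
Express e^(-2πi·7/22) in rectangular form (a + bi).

ω_22^7 = e^(-2πi·7/22)
= cos(-2π·7/22) + i·sin(-2π·7/22)
= cos(-14π/22) + i·sin(-14π/22)

ω_22^7 = cos(-14π/22) + i·sin(-14π/22) = -0.4154-0.9096i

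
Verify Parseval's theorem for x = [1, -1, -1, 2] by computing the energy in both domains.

Time domain:
Σ|x[n]|² = |1|² + |-1|² + |-1|² + |2|² = 7.0000

Frequency domain:
(1/4)Σ|X[k]|² = (1/4)(|1|² + |2+3i|² + |-1|² + |2-3i|²) = (1/4)·28.0000 = 7.0000

Both sides agree, confirming Parseval's theorem.

Σ|x[n]|² = (1/N)Σ|X[k]|² = 7.0000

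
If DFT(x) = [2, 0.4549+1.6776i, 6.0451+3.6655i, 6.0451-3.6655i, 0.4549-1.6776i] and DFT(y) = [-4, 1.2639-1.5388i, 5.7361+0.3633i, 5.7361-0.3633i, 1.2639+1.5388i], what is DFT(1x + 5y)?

By linearity: DFT(1x + 5y) = 1·DFT(x) + 5·DFT(y)
= 1·[2, 0.4549+1.6776i, 6.0451+3.6655i, 6.0451-3.6655i, 0.4549-1.6776i] + 5·[-4, 1.2639-1.5388i, 5.7361+0.3633i, 5.7361-0.3633i, 1.2639+1.5388i]

Computing element-wise:
Z[0] = 1·(2) + 5·(-4) = -18
Z[1] = 1·(0.4549+1.6776i) + 5·(1.2639-1.5388i) = 6.7744-6.0164i
Z[2] = 1·(6.0451+3.6655i) + 5·(5.7361+0.3633i) = 34.7256+5.4820i
Z[3] = 1·(6.0451-3.6655i) + 5·(5.7361-0.3633i) = 34.7256-5.4820i
Z[4] = 1·(0.4549-1.6776i) + 5·(1.2639+1.5388i) = 6.7744+6.0164i

DFT(1x + 5y) = 1·X + 5·Y = [-18, 6.7744-6.0164i, 34.7256+5.4820i, 34.7256-5.4820i, 6.7744+6.0164i]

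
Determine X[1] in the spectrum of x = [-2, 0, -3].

X[1] = Σ(n=0 to 2) x[n] · ω_3^(1n) where ω_3 = e^(-2πi/3)
= (-2)·ω_3^0 + (0)·ω_3^1 + (-3)·ω_3^2

X[1] = -0.5000-2.5981i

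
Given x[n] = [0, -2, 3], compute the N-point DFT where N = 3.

X[k] = Σ(n=0 to 2) x[n] · ω_3^(nk)
where ω_3 = e^(-2πi/3)

Computing each X[k]:
X[0] = 1
X[1] = -0.5000+4.3301i
X[2] = -0.5000-4.3301i

X = [1, -0.5000+4.3301i, -0.5000-4.3301i]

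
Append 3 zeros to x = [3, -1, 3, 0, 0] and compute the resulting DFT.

Original 5-point DFT: [5, 0.2639-0.8123i, 4.7361+3.4410i, 4.7361-3.4410i, 0.2639+0.8123i]
Zero-padded 8-point DFT provides frequency interpolation.

DFT_8([x, 0, ...]) = [5, 2.2929-2.2929i, 1i, 3.7071+3.7071i, 7, 3.7071-3.7071i, -1i, 2.2929+2.2929i]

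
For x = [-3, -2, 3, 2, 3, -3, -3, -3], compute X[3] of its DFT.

X[3] = Σ(n=0 to 7) x[n] · ω_8^(3n) where ω_8 = e^(-2πi/8)
= (-3)·ω_8^0 + (-2)·ω_8^3 + (3)·ω_8^6 + (2)·ω_8^9 + (3)·ω_8^12 + (-3)·ω_8^15 + (-3)·ω_8^18 + (-3)·ω_8^21

X[3] = -3.1716+1.7574i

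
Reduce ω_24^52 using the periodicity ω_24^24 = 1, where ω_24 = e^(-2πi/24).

Since ω_24^24 = 1, powers reduce modulo 24.
52 mod 24 = 4
So ω_24^52 = ω_24^4 = e^(-2πi·4/24)

ω_24^52 = ω_24^4 = 0.5000-0.8660i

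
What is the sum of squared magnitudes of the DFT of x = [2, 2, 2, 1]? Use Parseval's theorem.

Parseval: Σ|x[n]|² = (1/N)Σ|X[k]|², so Σ|X[k]|² = N·Σ|x[n]|² = 4·13.0000

Σ|X[k]|² = N·Σ|x[n]|² = 4·13.0000 = 52.0000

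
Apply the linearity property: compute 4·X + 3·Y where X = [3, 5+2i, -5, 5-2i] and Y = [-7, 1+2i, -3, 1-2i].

By linearity: DFT(4x + 3y) = 4·DFT(x) + 3·DFT(y)
= 4·[3, 5+2i, -5, 5-2i] + 3·[-7, 1+2i, -3, 1-2i]

Computing element-wise:
Z[0] = 4·(3) + 3·(-7) = -9
Z[1] = 4·(5+2i) + 3·(1+2i) = 23+14i
Z[2] = 4·(-5) + 3·(-3) = -29
Z[3] = 4·(5-2i) + 3·(1-2i) = 23-14i

DFT(4x + 3y) = 4·X + 3·Y = [-9, 23+14i, -29, 23-14i]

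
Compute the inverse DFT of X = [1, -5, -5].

x[n] = (1/3) Σ(k=0 to 2) X[k] · e^(2πikn/3)

Computing each x[n]:
x[0] = -3
x[1] = 2
x[2] = 2

x = [-3, 2, 2]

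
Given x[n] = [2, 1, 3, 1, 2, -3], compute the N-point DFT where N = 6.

X[k] = Σ(n=0 to 5) x[n] · ω_6^(nk)
where ω_6 = e^(-2πi/6)

Computing each X[k]:
X[0] = 6
X[1] = -2.5000-4.3301i
X[2] = 1.5000-2.5981i
X[3] = 8
X[4] = 1.5000+2.5981i
X[5] = -2.5000+4.3301i

X = [6, -2.5000-4.3301i, 1.5000-2.5981i, 8, 1.5000+2.5981i, -2.5000+4.3301i]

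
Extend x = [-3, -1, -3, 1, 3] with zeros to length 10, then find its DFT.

Original 5-point DFT: [-3, -0.7639+6.1554i, -5.2361-1.4531i, -5.2361+1.4531i, -0.7639-6.1554i]
Zero-padded 10-point DFT provides frequency interpolation.

DFT_10([x, 0, ...]) = [-3, -7.4721+0.7265i, -0.7639+6.1554i, 1.4721-3.0777i, -5.2361-1.4531i, -3, -5.2361+1.4531i, 1.4721+3.0777i, -0.7639-6.1554i, -7.4721-0.7265i]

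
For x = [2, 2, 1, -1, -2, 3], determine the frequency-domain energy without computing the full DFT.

Parseval: Σ|x[n]|² = (1/N)Σ|X[k]|², so Σ|X[k]|² = N·Σ|x[n]|² = 6·23.0000

Σ|X[k]|² = N·Σ|x[n]|² = 6·23.0000 = 138.0000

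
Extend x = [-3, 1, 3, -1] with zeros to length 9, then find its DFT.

Original 4-point DFT: [0, -6-2i, 0, -6+2i]
Zero-padded 9-point DFT provides frequency interpolation.

DFT_9([x, 0, ...]) = [0, -1.2130-2.7312i, -5.1454-2.8769i, -6.0000+1.7321i, -1.1416+2.4524i, -1.1416-2.4524i, -6.0000-1.7321i, -5.1454+2.8769i, -1.2130+2.7312i]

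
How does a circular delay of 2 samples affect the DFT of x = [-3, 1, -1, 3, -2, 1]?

Time shift by 2: X_shifted[k] = ω_6^(2k) · X[k]
Shifted x = [-2, 1, -3, 1, -1, 3]

DFT(x[n-2]) = [-1, 1.0000+3.4641i, -1, -11, -1, 1.0000-3.4641i]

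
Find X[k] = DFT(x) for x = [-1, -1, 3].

X[k] = Σ(n=0 to 2) x[n] · ω_3^(nk)
where ω_3 = e^(-2πi/3)

Computing each X[k]:
X[0] = 1
X[1] = -2.0000+3.4641i
X[2] = -2.0000-3.4641i

X = [1, -2.0000+3.4641i, -2.0000-3.4641i]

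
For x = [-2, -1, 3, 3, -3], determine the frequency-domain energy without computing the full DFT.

Parseval: Σ|x[n]|² = (1/N)Σ|X[k]|², so Σ|X[k]|² = N·Σ|x[n]|² = 5·32.0000

Σ|X[k]|² = N·Σ|x[n]|² = 5·32.0000 = 160.0000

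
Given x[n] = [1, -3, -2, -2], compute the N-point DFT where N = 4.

X[k] = Σ(n=0 to 3) x[n] · ω_4^(nk)
where ω_4 = e^(-2πi/4)

Computing each X[k]:
X[0] = -6
X[1] = 3+1i
X[2] = 4
X[3] = 3-1i

X = [-6, 3+1i, 4, 3-1i]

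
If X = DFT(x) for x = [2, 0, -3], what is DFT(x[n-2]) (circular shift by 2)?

Time shift by 2: X_shifted[k] = ω_3^(2k) · X[k]
Shifted x = [0, -3, 2]

DFT(x[n-2]) = [-1, 0.5000+4.3301i, 0.5000-4.3301i]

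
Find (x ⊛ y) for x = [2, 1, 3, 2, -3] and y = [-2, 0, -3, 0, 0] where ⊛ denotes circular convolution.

(x ⊛ y)[n] = Σ(m=0 to 4) x[m] · y[(n-m) mod 5]

Computing each output sample:
(x ⊛ y)[0] = -10
(x ⊛ y)[1] = 7
(x ⊛ y)[2] = -12
(x ⊛ y)[3] = -7
(x ⊛ y)[4] = -3

x ⊛ y = [-10, 7, -12, -7, -3]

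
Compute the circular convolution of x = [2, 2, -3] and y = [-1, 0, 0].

(x ⊛ y)[n] = Σ(m=0 to 2) x[m] · y[(n-m) mod 3]

Computing each output sample:
(x ⊛ y)[0] = -2
(x ⊛ y)[1] = -2
(x ⊛ y)[2] = 3

x ⊛ y = [-2, -2, 3]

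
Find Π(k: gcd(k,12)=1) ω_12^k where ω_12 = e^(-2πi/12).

The primitive 12th roots of unity are ω_12^k for k coprime to 12: k ∈ {1, 5, 7, 11}
Their product equals the constant term of the cyclotomic polynomial Φ_12(x) up to sign.
For n ≥ 3, the product of all primitive nth roots of unity is 1. (For n=1 it is 1; for n=2 it is -1.)

1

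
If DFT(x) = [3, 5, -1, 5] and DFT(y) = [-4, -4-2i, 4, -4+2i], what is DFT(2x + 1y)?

By linearity: DFT(2x + 1y) = 2·DFT(x) + 1·DFT(y)
= 2·[3, 5, -1, 5] + 1·[-4, -4-2i, 4, -4+2i]

Computing element-wise:
Z[0] = 2·(3) + 1·(-4) = 2
Z[1] = 2·(5) + 1·(-4-2i) = 6-2i
Z[2] = 2·(-1) + 1·(4) = 2
Z[3] = 2·(5) + 1·(-4+2i) = 6+2i

DFT(2x + 1y) = 2·X + 1·Y = [2, 6-2i, 2, 6+2i]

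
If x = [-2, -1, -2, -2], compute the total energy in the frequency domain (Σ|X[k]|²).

Parseval: Σ|x[n]|² = (1/N)Σ|X[k]|², so Σ|X[k]|² = N·Σ|x[n]|² = 4·13.0000

Σ|X[k]|² = N·Σ|x[n]|² = 4·13.0000 = 52.0000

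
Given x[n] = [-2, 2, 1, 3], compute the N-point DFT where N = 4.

X[k] = Σ(n=0 to 3) x[n] · ω_4^(nk)
where ω_4 = e^(-2πi/4)

Computing each X[k]:
X[0] = 4
X[1] = -3+1i
X[2] = -6
X[3] = -3-1i

X = [4, -3+1i, -6, -3-1i]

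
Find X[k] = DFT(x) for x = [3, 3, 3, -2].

X[k] = Σ(n=0 to 3) x[n] · ω_4^(nk)
where ω_4 = e^(-2πi/4)

Computing each X[k]:
X[0] = 7
X[1] = -5i
X[2] = 5
X[3] = 5i

X = [7, -5i, 5, 5i]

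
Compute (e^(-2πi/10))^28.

Since ω_10^10 = 1, powers reduce modulo 10.
28 mod 10 = 8
So ω_10^28 = ω_10^8 = e^(-2πi·8/10)

ω_10^28 = ω_10^8 = 0.3090+0.9511i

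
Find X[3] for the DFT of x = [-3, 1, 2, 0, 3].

X[3] = Σ(n=0 to 4) x[n] · ω_5^(3n) where ω_5 = e^(-2πi/5)
= (-3)·ω_5^0 + (1)·ω_5^3 + (2)·ω_5^6 + (0)·ω_5^9 + (3)·ω_5^12

X[3] = -5.6180-3.0777i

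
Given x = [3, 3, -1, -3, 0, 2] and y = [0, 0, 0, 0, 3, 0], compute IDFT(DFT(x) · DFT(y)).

(x ⊛ y)[n] = Σ(m=0 to 5) x[m] · y[(n-m) mod 6]

Computing each output sample:
(x ⊛ y)[0] = -3
(x ⊛ y)[1] = -9
(x ⊛ y)[2] = 0
(x ⊛ y)[3] = 6
(x ⊛ y)[4] = 9
(x ⊛ y)[5] = 9

x ⊛ y = [-3, -9, 0, 6, 9, 9]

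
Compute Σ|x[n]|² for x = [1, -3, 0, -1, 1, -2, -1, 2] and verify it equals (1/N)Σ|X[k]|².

Time domain:
Σ|x[n]|² = |1|² + |-3|² + |0|² + |-1|² + |1|² + |-2|² + |-1|² + |2|² = 21.0000

Frequency domain:
(1/8)Σ|X[k]|² = (1/8)(|-3|² + |1.4142+1.8284i|² + |3+6i|² + |-1.4142+3.8284i|² + |5|² + |-1.4142-3.8284i|² + |3-6i|² + |1.4142-1.8284i|²) = (1/8)·168.0000 = 21.0000

Both sides agree, confirming Parseval's theorem.

Σ|x[n]|² = (1/N)Σ|X[k]|² = 21.0000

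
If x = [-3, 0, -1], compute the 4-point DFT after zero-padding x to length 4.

Original 3-point DFT: [-4, -2.5000-0.8660i, -2.5000+0.8660i]
Zero-padded 4-point DFT provides frequency interpolation.

DFT_4([x, 0, ...]) = [-4, -2, -4, -2]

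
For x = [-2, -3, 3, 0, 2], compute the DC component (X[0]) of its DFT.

X[0] = Σ(n=0 to 4) x[n] · ω_5^0 = Σ x[n]
= (-2) + (-3) + (3) + (0) + (2)

X[0] = 0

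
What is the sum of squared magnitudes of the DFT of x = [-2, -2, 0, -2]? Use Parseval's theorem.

Parseval: Σ|x[n]|² = (1/N)Σ|X[k]|², so Σ|X[k]|² = N·Σ|x[n]|² = 4·12.0000

Σ|X[k]|² = N·Σ|x[n]|² = 4·12.0000 = 48.0000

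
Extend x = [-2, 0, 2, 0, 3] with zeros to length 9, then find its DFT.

Original 5-point DFT: [3, -2.6910+1.6776i, -3.8090+3.6655i, -3.8090-3.6655i, -2.6910-1.6776i]
Zero-padded 9-point DFT provides frequency interpolation.

DFT_9([x, 0, ...]) = [3, -4.4718-2.9957i, -1.5813+1.2443i, -4.5000-0.8660i, 0.0530+4.2400i, 0.0530-4.2400i, -4.5000+0.8660i, -1.5813-1.2443i, -4.4718+2.9957i]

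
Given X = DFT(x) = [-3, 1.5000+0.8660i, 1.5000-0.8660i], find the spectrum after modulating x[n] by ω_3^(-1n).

Modulation property: DFT(ω_3^(-1n)·x[n]) = X[(k-1) mod 3], so circularly shift X by 1 positions.

X[k-1] = [1.5000-0.8660i, -3, 1.5000+0.8660i]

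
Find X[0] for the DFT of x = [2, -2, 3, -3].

X[0] = Σ(n=0 to 3) x[n] · ω_4^0 = Σ x[n]
= (2) + (-2) + (3) + (-3)

X[0] = 0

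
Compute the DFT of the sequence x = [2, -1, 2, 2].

X[k] = Σ(n=0 to 3) x[n] · ω_4^(nk)
where ω_4 = e^(-2πi/4)

Computing each X[k]:
X[0] = 5
X[1] = 3i
X[2] = 3
X[3] = -3i

X = [5, 3i, 3, -3i]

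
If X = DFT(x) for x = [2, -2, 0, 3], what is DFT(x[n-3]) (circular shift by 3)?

Time shift by 3: X_shifted[k] = ω_4^(3k) · X[k]
Shifted x = [-2, 0, 3, 2]

DFT(x[n-3]) = [3, -5+2i, -1, -5-2i]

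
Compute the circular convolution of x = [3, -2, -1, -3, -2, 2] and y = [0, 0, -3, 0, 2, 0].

(x ⊛ y)[n] = Σ(m=0 to 5) x[m] · y[(n-m) mod 6]

Computing each output sample:
(x ⊛ y)[0] = 4
(x ⊛ y)[1] = -12
(x ⊛ y)[2] = -13
(x ⊛ y)[3] = 10
(x ⊛ y)[4] = 9
(x ⊛ y)[5] = 5

x ⊛ y = [4, -12, -13, 10, 9, 5]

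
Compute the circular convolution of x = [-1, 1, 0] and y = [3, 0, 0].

(x ⊛ y)[n] = Σ(m=0 to 2) x[m] · y[(n-m) mod 3]

Computing each output sample:
(x ⊛ y)[0] = -3
(x ⊛ y)[1] = 3
(x ⊛ y)[2] = 0

x ⊛ y = [-3, 3, 0]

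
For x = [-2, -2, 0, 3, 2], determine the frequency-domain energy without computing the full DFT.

Parseval: Σ|x[n]|² = (1/N)Σ|X[k]|², so Σ|X[k]|² = N·Σ|x[n]|² = 5·21.0000

Σ|X[k]|² = N·Σ|x[n]|² = 5·21.0000 = 105.0000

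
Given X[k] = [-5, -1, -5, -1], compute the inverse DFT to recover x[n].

x[n] = (1/4) Σ(k=0 to 3) X[k] · e^(2πikn/4)

Computing each x[n]:
x[0] = -3
x[1] = 0
x[2] = -2
x[3] = 0

x = [-3, 0, -2, 0]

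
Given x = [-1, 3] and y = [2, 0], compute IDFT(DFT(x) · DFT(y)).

(x ⊛ y)[n] = Σ(m=0 to 1) x[m] · y[(n-m) mod 2]

Computing each output sample:
(x ⊛ y)[0] = -2
(x ⊛ y)[1] = 6

x ⊛ y = [-2, 6]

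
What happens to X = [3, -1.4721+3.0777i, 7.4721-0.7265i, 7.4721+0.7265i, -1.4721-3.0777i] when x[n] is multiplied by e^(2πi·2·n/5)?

Modulation property: DFT(ω_5^(-2n)·x[n]) = X[(k-2) mod 5], so circularly shift X by 2 positions.

X[k-2] = [7.4721+0.7265i, -1.4721-3.0777i, 3, -1.4721+3.0777i, 7.4721-0.7265i]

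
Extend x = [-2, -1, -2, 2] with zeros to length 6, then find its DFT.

Original 4-point DFT: [-3, 3i, -5, -3i]
Zero-padded 6-point DFT provides frequency interpolation.

DFT_6([x, 0, ...]) = [-3, -3.5000+2.5981i, 1.5000-0.8660i, -5, 1.5000+0.8660i, -3.5000-2.5981i]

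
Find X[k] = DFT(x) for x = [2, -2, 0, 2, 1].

X[k] = Σ(n=0 to 4) x[n] · ω_5^(nk)
where ω_5 = e^(-2πi/5)

Computing each X[k]:
X[0] = 3
X[1] = 0.0729+4.0287i
X[2] = 3.4271-0.1388i
X[3] = 3.4271+0.1388i
X[4] = 0.0729-4.0287i

X = [3, 0.0729+4.0287i, 3.4271-0.1388i, 3.4271+0.1388i, 0.0729-4.0287i]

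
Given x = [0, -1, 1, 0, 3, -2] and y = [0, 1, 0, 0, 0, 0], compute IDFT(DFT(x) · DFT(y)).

(x ⊛ y)[n] = Σ(m=0 to 5) x[m] · y[(n-m) mod 6]

Computing each output sample:
(x ⊛ y)[0] = -2
(x ⊛ y)[1] = 0
(x ⊛ y)[2] = -1
(x ⊛ y)[3] = 1
(x ⊛ y)[4] = 0
(x ⊛ y)[5] = 3

x ⊛ y = [-2, 0, -1, 1, 0, 3]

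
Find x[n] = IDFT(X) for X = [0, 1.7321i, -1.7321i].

x[n] = (1/3) Σ(k=0 to 2) X[k] · e^(2πikn/3)

Computing each x[n]:
x[0] = 0
x[1] = -1
x[2] = 1

x = [0, -1, 1]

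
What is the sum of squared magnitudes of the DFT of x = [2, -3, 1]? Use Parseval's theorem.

Parseval: Σ|x[n]|² = (1/N)Σ|X[k]|², so Σ|X[k]|² = N·Σ|x[n]|² = 3·14.0000

Σ|X[k]|² = N·Σ|x[n]|² = 3·14.0000 = 42.0000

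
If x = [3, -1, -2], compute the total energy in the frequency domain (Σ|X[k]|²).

Parseval: Σ|x[n]|² = (1/N)Σ|X[k]|², so Σ|X[k]|² = N·Σ|x[n]|² = 3·14.0000

Σ|X[k]|² = N·Σ|x[n]|² = 3·14.0000 = 42.0000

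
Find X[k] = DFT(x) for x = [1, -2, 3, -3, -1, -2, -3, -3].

X[k] = Σ(n=0 to 7) x[n] · ω_8^(nk)
where ω_8 = e^(-2πi/8)

Computing each X[k]:
X[0] = -10
X[1] = 2-6i
X[2] = -2i
X[3] = 2+6i
X[4] = 10
X[5] = 2-6i
X[6] = 2i
X[7] = 2+6i

X = [-10, 2-6i, -2i, 2+6i, 10, 2-6i, 2i, 2+6i]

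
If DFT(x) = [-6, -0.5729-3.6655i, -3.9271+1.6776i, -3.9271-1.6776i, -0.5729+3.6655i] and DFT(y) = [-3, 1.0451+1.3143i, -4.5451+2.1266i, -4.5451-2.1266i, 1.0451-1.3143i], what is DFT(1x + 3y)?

By linearity: DFT(1x + 3y) = 1·DFT(x) + 3·DFT(y)
= 1·[-6, -0.5729-3.6655i, -3.9271+1.6776i, -3.9271-1.6776i, -0.5729+3.6655i] + 3·[-3, 1.0451+1.3143i, -4.5451+2.1266i, -4.5451-2.1266i, 1.0451-1.3143i]

Computing element-wise:
Z[0] = 1·(-6) + 3·(-3) = -15
Z[1] = 1·(-0.5729-3.6655i) + 3·(1.0451+1.3143i) = 2.5624+0.2774i
Z[2] = 1·(-3.9271+1.6776i) + 3·(-4.5451+2.1266i) = -17.5624+8.0574i
Z[3] = 1·(-3.9271-1.6776i) + 3·(-4.5451-2.1266i) = -17.5624-8.0574i
Z[4] = 1·(-0.5729+3.6655i) + 3·(1.0451-1.3143i) = 2.5624-0.2774i

DFT(1x + 3y) = 1·X + 3·Y = [-15, 2.5624+0.2774i, -17.5624+8.0574i, -17.5624-8.0574i, 2.5624-0.2774i]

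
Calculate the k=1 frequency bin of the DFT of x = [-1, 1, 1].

X[1] = Σ(n=0 to 2) x[n] · ω_3^(1n) where ω_3 = e^(-2πi/3)
= (-1)·ω_3^0 + (1)·ω_3^1 + (1)·ω_3^2

X[1] = -2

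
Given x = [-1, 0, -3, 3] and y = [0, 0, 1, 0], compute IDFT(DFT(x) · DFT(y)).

(x ⊛ y)[n] = Σ(m=0 to 3) x[m] · y[(n-m) mod 4]

Computing each output sample:
(x ⊛ y)[0] = -3
(x ⊛ y)[1] = 3
(x ⊛ y)[2] = -1
(x ⊛ y)[3] = 0

x ⊛ y = [-3, 3, -1, 0]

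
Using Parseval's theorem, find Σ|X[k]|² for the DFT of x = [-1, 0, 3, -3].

Parseval: Σ|x[n]|² = (1/N)Σ|X[k]|², so Σ|X[k]|² = N·Σ|x[n]|² = 4·19.0000

Σ|X[k]|² = N·Σ|x[n]|² = 4·19.0000 = 76.0000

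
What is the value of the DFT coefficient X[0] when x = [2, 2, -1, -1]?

X[0] = Σ(n=0 to 3) x[n] · ω_4^0 = Σ x[n]
= (2) + (2) + (-1) + (-1)

X[0] = 2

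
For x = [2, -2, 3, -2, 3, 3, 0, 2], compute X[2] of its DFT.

X[2] = Σ(n=0 to 7) x[n] · ω_8^(2n) where ω_8 = e^(-2πi/8)
= (2)·ω_8^0 + (-2)·ω_8^2 + (3)·ω_8^4 + (-2)·ω_8^6 + (3)·ω_8^8 + (3)·ω_8^10 + (0)·ω_8^12 + (2)·ω_8^14

X[2] = 2-1i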